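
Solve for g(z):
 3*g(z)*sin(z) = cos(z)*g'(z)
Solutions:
 g(z) = C1/cos(z)^3


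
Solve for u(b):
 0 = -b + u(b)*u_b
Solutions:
 u(b) = -sqrt(C1 + b^2)
 u(b) = sqrt(C1 + b^2)


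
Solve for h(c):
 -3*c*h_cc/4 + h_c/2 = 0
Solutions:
 h(c) = C1 + C2*c^(5/3)


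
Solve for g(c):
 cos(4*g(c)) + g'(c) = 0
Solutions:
 g(c) = -asin((C1 + exp(8*c))/(C1 - exp(8*c)))/4 + pi/4
 g(c) = asin((C1 + exp(8*c))/(C1 - exp(8*c)))/4


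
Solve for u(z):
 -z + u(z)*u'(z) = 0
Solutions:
 u(z) = -sqrt(C1 + z^2)
 u(z) = sqrt(C1 + z^2)


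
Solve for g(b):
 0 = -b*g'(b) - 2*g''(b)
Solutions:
 g(b) = C1 + C2*erf(b/2)


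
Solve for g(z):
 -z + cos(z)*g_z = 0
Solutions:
 g(z) = C1 + Integral(z/cos(z), z)


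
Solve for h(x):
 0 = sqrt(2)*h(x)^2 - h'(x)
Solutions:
 h(x) = -1/(C1 + sqrt(2)*x)


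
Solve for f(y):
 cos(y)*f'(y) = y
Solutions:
 f(y) = C1 + Integral(y/cos(y), y)


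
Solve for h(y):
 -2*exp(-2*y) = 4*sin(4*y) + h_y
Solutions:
 h(y) = C1 + cos(4*y) + exp(-2*y)


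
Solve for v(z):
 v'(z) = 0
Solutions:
 v(z) = C1


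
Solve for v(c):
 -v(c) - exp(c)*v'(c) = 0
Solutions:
 v(c) = C1*exp(exp(-c))


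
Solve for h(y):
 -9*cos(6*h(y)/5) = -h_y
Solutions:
 -9*y - 5*log(sin(6*h(y)/5) - 1)/12 + 5*log(sin(6*h(y)/5) + 1)/12 = C1


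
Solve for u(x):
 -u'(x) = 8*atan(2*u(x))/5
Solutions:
 Integral(1/atan(2*_y), (_y, u(x))) = C1 - 8*x/5


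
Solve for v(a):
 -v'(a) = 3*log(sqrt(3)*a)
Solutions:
 v(a) = C1 - 3*a*log(a) - 3*a*log(3)/2 + 3*a


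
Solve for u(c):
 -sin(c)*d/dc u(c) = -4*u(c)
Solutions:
 u(c) = C1*(cos(c)^2 - 2*cos(c) + 1)/(cos(c)^2 + 2*cos(c) + 1)


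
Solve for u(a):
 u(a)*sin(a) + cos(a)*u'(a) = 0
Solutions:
 u(a) = C1*cos(a)


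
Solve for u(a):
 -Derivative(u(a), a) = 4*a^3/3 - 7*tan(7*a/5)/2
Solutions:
 u(a) = C1 - a^4/3 - 5*log(cos(7*a/5))/2


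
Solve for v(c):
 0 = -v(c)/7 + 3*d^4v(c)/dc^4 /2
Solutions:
 v(c) = C1*exp(-2^(1/4)*21^(3/4)*c/21) + C2*exp(2^(1/4)*21^(3/4)*c/21) + C3*sin(2^(1/4)*21^(3/4)*c/21) + C4*cos(2^(1/4)*21^(3/4)*c/21)


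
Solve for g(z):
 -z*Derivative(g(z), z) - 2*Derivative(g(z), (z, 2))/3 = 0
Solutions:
 g(z) = C1 + C2*erf(sqrt(3)*z/2)


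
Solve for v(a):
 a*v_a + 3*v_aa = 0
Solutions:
 v(a) = C1 + C2*erf(sqrt(6)*a/6)


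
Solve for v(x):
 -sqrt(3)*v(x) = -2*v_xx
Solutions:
 v(x) = C1*exp(-sqrt(2)*3^(1/4)*x/2) + C2*exp(sqrt(2)*3^(1/4)*x/2)


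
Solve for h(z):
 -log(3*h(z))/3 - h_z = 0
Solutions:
 3*Integral(1/(log(_y) + log(3)), (_y, h(z))) = C1 - z


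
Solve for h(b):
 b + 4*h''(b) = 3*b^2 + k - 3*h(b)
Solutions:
 h(b) = C1*sin(sqrt(3)*b/2) + C2*cos(sqrt(3)*b/2) + b^2 - b/3 + k/3 - 8/3


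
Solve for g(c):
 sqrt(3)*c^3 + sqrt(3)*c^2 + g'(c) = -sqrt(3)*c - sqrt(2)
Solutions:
 g(c) = C1 - sqrt(3)*c^4/4 - sqrt(3)*c^3/3 - sqrt(3)*c^2/2 - sqrt(2)*c


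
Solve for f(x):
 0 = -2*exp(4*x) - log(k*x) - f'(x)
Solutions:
 f(x) = C1 - x*log(k*x) + x - exp(4*x)/2


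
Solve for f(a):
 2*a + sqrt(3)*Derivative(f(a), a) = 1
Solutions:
 f(a) = C1 - sqrt(3)*a^2/3 + sqrt(3)*a/3


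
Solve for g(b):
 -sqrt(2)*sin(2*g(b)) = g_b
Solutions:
 g(b) = pi - acos((-C1 - exp(4*sqrt(2)*b))/(C1 - exp(4*sqrt(2)*b)))/2
 g(b) = acos((-C1 - exp(4*sqrt(2)*b))/(C1 - exp(4*sqrt(2)*b)))/2


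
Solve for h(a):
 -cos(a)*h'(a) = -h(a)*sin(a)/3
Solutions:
 h(a) = C1/cos(a)^(1/3)


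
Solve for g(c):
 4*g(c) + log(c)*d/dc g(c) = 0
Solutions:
 g(c) = C1*exp(-4*li(c))


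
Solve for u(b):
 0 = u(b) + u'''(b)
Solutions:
 u(b) = C3*exp(-b) + (C1*sin(sqrt(3)*b/2) + C2*cos(sqrt(3)*b/2))*exp(b/2)


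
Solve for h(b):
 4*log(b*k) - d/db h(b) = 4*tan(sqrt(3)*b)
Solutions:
 h(b) = C1 + 4*b*log(b*k) - 4*b + 4*sqrt(3)*log(cos(sqrt(3)*b))/3


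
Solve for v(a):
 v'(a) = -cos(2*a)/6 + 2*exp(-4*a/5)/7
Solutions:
 v(a) = C1 - sin(2*a)/12 - 5*exp(-4*a/5)/14


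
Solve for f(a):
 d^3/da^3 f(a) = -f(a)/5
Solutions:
 f(a) = C3*exp(-5^(2/3)*a/5) + (C1*sin(sqrt(3)*5^(2/3)*a/10) + C2*cos(sqrt(3)*5^(2/3)*a/10))*exp(5^(2/3)*a/10)


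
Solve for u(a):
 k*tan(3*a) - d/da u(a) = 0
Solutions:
 u(a) = C1 - k*log(cos(3*a))/3


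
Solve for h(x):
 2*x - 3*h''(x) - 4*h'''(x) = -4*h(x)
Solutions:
 h(x) = C1*exp(-x*((8*sqrt(15) + 31)^(-1/3) + 2 + (8*sqrt(15) + 31)^(1/3))/8)*sin(sqrt(3)*x*(-(8*sqrt(15) + 31)^(1/3) + (8*sqrt(15) + 31)^(-1/3))/8) + C2*exp(-x*((8*sqrt(15) + 31)^(-1/3) + 2 + (8*sqrt(15) + 31)^(1/3))/8)*cos(sqrt(3)*x*(-(8*sqrt(15) + 31)^(1/3) + (8*sqrt(15) + 31)^(-1/3))/8) + C3*exp(x*(-1 + (8*sqrt(15) + 31)^(-1/3) + (8*sqrt(15) + 31)^(1/3))/4) - x/2


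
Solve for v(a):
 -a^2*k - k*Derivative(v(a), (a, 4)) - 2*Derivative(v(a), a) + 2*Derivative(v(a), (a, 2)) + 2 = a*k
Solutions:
 v(a) = C1 + C2*exp(a*(3^(1/3)*(sqrt(3)*sqrt((27 - 8/k)/k^2) + 9/k)^(1/3)/6 - 3^(5/6)*I*(sqrt(3)*sqrt((27 - 8/k)/k^2) + 9/k)^(1/3)/6 - 4/(k*(-3^(1/3) + 3^(5/6)*I)*(sqrt(3)*sqrt((27 - 8/k)/k^2) + 9/k)^(1/3)))) + C3*exp(a*(3^(1/3)*(sqrt(3)*sqrt((27 - 8/k)/k^2) + 9/k)^(1/3)/6 + 3^(5/6)*I*(sqrt(3)*sqrt((27 - 8/k)/k^2) + 9/k)^(1/3)/6 + 4/(k*(3^(1/3) + 3^(5/6)*I)*(sqrt(3)*sqrt((27 - 8/k)/k^2) + 9/k)^(1/3)))) + C4*exp(-3^(1/3)*a*((sqrt(3)*sqrt((27 - 8/k)/k^2) + 9/k)^(1/3) + 2*3^(1/3)/(k*(sqrt(3)*sqrt((27 - 8/k)/k^2) + 9/k)^(1/3)))/3) - a^3*k/6 - 3*a^2*k/4 - 3*a*k/2 + a


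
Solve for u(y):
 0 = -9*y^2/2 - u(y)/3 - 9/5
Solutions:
 u(y) = -27*y^2/2 - 27/5


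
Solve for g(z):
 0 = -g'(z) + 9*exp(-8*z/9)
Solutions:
 g(z) = C1 - 81*exp(-8*z/9)/8


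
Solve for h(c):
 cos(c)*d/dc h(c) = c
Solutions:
 h(c) = C1 + Integral(c/cos(c), c)


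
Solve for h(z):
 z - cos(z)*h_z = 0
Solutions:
 h(z) = C1 + Integral(z/cos(z), z)


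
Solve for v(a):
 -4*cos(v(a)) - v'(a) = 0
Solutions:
 v(a) = pi - asin((C1 + exp(8*a))/(C1 - exp(8*a)))
 v(a) = asin((C1 + exp(8*a))/(C1 - exp(8*a)))


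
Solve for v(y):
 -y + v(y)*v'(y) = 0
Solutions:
 v(y) = -sqrt(C1 + y^2)
 v(y) = sqrt(C1 + y^2)


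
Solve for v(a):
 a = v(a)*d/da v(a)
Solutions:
 v(a) = -sqrt(C1 + a^2)
 v(a) = sqrt(C1 + a^2)


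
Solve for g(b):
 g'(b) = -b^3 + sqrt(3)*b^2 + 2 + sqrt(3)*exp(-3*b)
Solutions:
 g(b) = C1 - b^4/4 + sqrt(3)*b^3/3 + 2*b - sqrt(3)*exp(-3*b)/3


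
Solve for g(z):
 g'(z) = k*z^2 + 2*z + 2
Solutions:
 g(z) = C1 + k*z^3/3 + z^2 + 2*z


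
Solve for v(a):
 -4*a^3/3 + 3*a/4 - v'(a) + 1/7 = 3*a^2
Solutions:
 v(a) = C1 - a^4/3 - a^3 + 3*a^2/8 + a/7


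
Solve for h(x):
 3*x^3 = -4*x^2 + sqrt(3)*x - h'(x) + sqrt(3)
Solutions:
 h(x) = C1 - 3*x^4/4 - 4*x^3/3 + sqrt(3)*x^2/2 + sqrt(3)*x


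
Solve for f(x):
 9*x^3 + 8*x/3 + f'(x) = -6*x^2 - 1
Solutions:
 f(x) = C1 - 9*x^4/4 - 2*x^3 - 4*x^2/3 - x


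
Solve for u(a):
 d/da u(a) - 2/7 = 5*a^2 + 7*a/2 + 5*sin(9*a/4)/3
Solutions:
 u(a) = C1 + 5*a^3/3 + 7*a^2/4 + 2*a/7 - 20*cos(9*a/4)/27


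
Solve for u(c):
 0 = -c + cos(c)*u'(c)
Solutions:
 u(c) = C1 + Integral(c/cos(c), c)


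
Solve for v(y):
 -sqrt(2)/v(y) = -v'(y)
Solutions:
 v(y) = -sqrt(C1 + 2*sqrt(2)*y)
 v(y) = sqrt(C1 + 2*sqrt(2)*y)


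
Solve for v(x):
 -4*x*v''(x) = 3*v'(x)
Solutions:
 v(x) = C1 + C2*x^(1/4)


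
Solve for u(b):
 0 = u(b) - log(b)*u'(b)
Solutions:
 u(b) = C1*exp(li(b))


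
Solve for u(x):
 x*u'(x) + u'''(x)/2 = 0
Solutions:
 u(x) = C1 + Integral(C2*airyai(-2^(1/3)*x) + C3*airybi(-2^(1/3)*x), x)


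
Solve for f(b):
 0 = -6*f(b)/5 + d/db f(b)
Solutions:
 f(b) = C1*exp(6*b/5)


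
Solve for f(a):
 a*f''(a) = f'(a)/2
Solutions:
 f(a) = C1 + C2*a^(3/2)


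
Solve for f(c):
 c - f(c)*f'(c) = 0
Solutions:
 f(c) = -sqrt(C1 + c^2)
 f(c) = sqrt(C1 + c^2)


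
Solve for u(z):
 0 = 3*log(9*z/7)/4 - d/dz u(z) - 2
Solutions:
 u(z) = C1 + 3*z*log(z)/4 - 11*z/4 - 3*z*log(7)/4 + 3*z*log(3)/2


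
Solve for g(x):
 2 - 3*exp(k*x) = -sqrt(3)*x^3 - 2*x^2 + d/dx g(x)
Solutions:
 g(x) = C1 + sqrt(3)*x^4/4 + 2*x^3/3 + 2*x - 3*exp(k*x)/k


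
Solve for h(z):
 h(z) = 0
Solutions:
 h(z) = 0


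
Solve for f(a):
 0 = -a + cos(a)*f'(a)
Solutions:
 f(a) = C1 + Integral(a/cos(a), a)


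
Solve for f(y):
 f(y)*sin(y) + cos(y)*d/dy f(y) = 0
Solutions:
 f(y) = C1*cos(y)


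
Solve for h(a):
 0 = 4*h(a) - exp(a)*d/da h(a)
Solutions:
 h(a) = C1*exp(-4*exp(-a))


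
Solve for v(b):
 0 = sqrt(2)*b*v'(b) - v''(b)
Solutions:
 v(b) = C1 + C2*erfi(2^(3/4)*b/2)


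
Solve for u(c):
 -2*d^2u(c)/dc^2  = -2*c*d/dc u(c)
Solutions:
 u(c) = C1 + C2*erfi(sqrt(2)*c/2)


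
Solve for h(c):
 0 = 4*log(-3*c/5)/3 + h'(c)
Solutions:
 h(c) = C1 - 4*c*log(-c)/3 + 4*c*(-log(3) + 1 + log(5))/3


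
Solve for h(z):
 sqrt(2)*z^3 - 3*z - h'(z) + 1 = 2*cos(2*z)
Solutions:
 h(z) = C1 + sqrt(2)*z^4/4 - 3*z^2/2 + z - sin(2*z)


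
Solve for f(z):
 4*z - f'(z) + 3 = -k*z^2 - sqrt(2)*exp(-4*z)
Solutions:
 f(z) = C1 + k*z^3/3 + 2*z^2 + 3*z - sqrt(2)*exp(-4*z)/4


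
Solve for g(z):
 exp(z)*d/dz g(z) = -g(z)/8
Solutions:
 g(z) = C1*exp(exp(-z)/8)


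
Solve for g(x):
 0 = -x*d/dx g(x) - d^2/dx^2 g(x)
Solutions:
 g(x) = C1 + C2*erf(sqrt(2)*x/2)


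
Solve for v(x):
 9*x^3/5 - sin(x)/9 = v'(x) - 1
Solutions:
 v(x) = C1 + 9*x^4/20 + x + cos(x)/9


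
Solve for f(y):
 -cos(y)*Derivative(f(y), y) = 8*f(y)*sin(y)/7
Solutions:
 f(y) = C1*cos(y)^(8/7)


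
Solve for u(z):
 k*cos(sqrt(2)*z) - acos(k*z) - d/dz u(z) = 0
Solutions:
 u(z) = C1 + sqrt(2)*k*sin(sqrt(2)*z)/2 - Piecewise((z*acos(k*z) - sqrt(-k^2*z^2 + 1)/k, Ne(k, 0)), (pi*z/2, True))


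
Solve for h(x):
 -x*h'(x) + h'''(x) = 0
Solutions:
 h(x) = C1 + Integral(C2*airyai(x) + C3*airybi(x), x)


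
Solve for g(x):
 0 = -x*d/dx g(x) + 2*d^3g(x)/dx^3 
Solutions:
 g(x) = C1 + Integral(C2*airyai(2^(2/3)*x/2) + C3*airybi(2^(2/3)*x/2), x)


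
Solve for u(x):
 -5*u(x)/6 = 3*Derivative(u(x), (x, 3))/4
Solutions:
 u(x) = C3*exp(-30^(1/3)*x/3) + (C1*sin(10^(1/3)*3^(5/6)*x/6) + C2*cos(10^(1/3)*3^(5/6)*x/6))*exp(30^(1/3)*x/6)


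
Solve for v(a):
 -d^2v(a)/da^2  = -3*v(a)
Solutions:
 v(a) = C1*exp(-sqrt(3)*a) + C2*exp(sqrt(3)*a)


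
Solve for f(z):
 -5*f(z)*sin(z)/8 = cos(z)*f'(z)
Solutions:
 f(z) = C1*cos(z)^(5/8)


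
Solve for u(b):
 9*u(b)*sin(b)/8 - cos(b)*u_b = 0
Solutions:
 u(b) = C1/cos(b)^(9/8)


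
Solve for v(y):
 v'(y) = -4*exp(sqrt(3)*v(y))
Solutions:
 v(y) = sqrt(3)*(2*log(1/(C1 + 4*y)) - log(3))/6


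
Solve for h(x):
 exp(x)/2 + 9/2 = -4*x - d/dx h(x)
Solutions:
 h(x) = C1 - 2*x^2 - 9*x/2 - exp(x)/2


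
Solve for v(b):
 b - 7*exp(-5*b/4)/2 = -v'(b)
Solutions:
 v(b) = C1 - b^2/2 - 14*exp(-5*b/4)/5


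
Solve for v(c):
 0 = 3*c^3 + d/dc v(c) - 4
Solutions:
 v(c) = C1 - 3*c^4/4 + 4*c


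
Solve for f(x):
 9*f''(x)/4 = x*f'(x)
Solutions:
 f(x) = C1 + C2*erfi(sqrt(2)*x/3)


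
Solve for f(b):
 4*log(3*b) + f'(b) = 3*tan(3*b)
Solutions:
 f(b) = C1 - 4*b*log(b) - 4*b*log(3) + 4*b - log(cos(3*b))


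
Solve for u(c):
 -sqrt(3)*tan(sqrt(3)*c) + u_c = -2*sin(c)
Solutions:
 u(c) = C1 - log(cos(sqrt(3)*c)) + 2*cos(c)


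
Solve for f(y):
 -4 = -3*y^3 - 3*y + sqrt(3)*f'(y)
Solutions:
 f(y) = C1 + sqrt(3)*y^4/4 + sqrt(3)*y^2/2 - 4*sqrt(3)*y/3


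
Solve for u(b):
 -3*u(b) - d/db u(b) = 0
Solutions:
 u(b) = C1*exp(-3*b)


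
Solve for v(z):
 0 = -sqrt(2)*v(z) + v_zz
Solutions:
 v(z) = C1*exp(-2^(1/4)*z) + C2*exp(2^(1/4)*z)


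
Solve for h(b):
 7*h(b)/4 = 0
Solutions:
 h(b) = 0


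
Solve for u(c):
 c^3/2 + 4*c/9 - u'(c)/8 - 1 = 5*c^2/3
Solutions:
 u(c) = C1 + c^4 - 40*c^3/9 + 16*c^2/9 - 8*c


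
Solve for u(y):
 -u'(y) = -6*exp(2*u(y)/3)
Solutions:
 u(y) = 3*log(-sqrt(-1/(C1 + 6*y))) - 3*log(2) + 3*log(6)/2
 u(y) = 3*log(-1/(C1 + 6*y))/2 - 3*log(2) + 3*log(6)/2


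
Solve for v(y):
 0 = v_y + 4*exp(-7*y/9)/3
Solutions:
 v(y) = C1 + 12*exp(-7*y/9)/7


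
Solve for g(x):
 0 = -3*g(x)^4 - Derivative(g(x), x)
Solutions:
 g(x) = (-3^(2/3) - 3*3^(1/6)*I)*(1/(C1 + 3*x))^(1/3)/6
 g(x) = (-3^(2/3) + 3*3^(1/6)*I)*(1/(C1 + 3*x))^(1/3)/6
 g(x) = (1/(C1 + 9*x))^(1/3)


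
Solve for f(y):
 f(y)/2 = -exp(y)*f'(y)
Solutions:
 f(y) = C1*exp(exp(-y)/2)


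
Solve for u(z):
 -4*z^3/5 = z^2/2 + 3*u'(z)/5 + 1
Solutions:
 u(z) = C1 - z^4/3 - 5*z^3/18 - 5*z/3


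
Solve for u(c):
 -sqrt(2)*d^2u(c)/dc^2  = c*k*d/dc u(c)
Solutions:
 u(c) = Piecewise((-2^(3/4)*sqrt(pi)*C1*erf(2^(1/4)*c*sqrt(k)/2)/(2*sqrt(k)) - C2, (k > 0) | (k < 0)), (-C1*c - C2, True))


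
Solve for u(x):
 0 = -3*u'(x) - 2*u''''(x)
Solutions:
 u(x) = C1 + C4*exp(-2^(2/3)*3^(1/3)*x/2) + (C2*sin(2^(2/3)*3^(5/6)*x/4) + C3*cos(2^(2/3)*3^(5/6)*x/4))*exp(2^(2/3)*3^(1/3)*x/4)


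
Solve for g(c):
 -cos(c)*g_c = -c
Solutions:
 g(c) = C1 + Integral(c/cos(c), c)


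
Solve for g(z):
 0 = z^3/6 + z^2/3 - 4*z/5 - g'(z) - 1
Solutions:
 g(z) = C1 + z^4/24 + z^3/9 - 2*z^2/5 - z


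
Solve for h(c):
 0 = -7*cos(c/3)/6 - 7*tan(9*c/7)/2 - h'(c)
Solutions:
 h(c) = C1 + 49*log(cos(9*c/7))/18 - 7*sin(c/3)/2


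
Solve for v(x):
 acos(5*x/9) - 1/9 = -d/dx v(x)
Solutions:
 v(x) = C1 - x*acos(5*x/9) + x/9 + sqrt(81 - 25*x^2)/5


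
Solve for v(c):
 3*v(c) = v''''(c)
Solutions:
 v(c) = C1*exp(-3^(1/4)*c) + C2*exp(3^(1/4)*c) + C3*sin(3^(1/4)*c) + C4*cos(3^(1/4)*c)


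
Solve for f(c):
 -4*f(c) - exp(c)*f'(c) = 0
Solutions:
 f(c) = C1*exp(4*exp(-c))


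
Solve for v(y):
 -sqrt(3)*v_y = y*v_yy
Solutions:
 v(y) = C1 + C2*y^(1 - sqrt(3))


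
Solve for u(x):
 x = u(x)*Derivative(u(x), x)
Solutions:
 u(x) = -sqrt(C1 + x^2)
 u(x) = sqrt(C1 + x^2)


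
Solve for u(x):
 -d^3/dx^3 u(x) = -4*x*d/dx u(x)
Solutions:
 u(x) = C1 + Integral(C2*airyai(2^(2/3)*x) + C3*airybi(2^(2/3)*x), x)


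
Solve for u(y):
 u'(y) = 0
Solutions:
 u(y) = C1


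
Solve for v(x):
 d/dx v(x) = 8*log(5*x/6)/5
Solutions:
 v(x) = C1 + 8*x*log(x)/5 - 8*x*log(6)/5 - 8*x/5 + 8*x*log(5)/5


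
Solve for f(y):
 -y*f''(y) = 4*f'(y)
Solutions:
 f(y) = C1 + C2/y^3


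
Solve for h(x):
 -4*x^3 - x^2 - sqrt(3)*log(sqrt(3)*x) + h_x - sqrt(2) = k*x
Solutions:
 h(x) = C1 + k*x^2/2 + x^4 + x^3/3 + sqrt(3)*x*log(x) - sqrt(3)*x + sqrt(3)*x*log(3)/2 + sqrt(2)*x


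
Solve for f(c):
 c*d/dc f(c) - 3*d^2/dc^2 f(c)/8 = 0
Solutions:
 f(c) = C1 + C2*erfi(2*sqrt(3)*c/3)


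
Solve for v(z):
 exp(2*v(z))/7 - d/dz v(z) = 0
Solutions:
 v(z) = log(-1/(C1 + z))/2 - log(2) + log(14)/2
 v(z) = log(-sqrt(-1/(C1 + z))) - log(2) + log(14)/2


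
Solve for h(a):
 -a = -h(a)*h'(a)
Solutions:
 h(a) = -sqrt(C1 + a^2)
 h(a) = sqrt(C1 + a^2)


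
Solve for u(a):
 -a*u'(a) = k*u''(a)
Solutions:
 u(a) = C1 + C2*sqrt(k)*erf(sqrt(2)*a*sqrt(1/k)/2)


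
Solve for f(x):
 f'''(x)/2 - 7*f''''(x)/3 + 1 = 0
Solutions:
 f(x) = C1 + C2*x + C3*x^2 + C4*exp(3*x/14) - x^3/3


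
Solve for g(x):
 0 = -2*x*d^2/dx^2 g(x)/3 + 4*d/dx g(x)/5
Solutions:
 g(x) = C1 + C2*x^(11/5)


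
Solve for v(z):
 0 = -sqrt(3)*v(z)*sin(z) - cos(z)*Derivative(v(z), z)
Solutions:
 v(z) = C1*cos(z)^(sqrt(3))


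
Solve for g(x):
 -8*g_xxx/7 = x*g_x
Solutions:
 g(x) = C1 + Integral(C2*airyai(-7^(1/3)*x/2) + C3*airybi(-7^(1/3)*x/2), x)


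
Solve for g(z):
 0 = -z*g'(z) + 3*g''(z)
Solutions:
 g(z) = C1 + C2*erfi(sqrt(6)*z/6)


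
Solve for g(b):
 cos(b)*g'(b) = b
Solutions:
 g(b) = C1 + Integral(b/cos(b), b)


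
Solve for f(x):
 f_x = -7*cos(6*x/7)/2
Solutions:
 f(x) = C1 - 49*sin(6*x/7)/12


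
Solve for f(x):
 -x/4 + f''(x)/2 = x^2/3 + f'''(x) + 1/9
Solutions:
 f(x) = C1 + C2*x + C3*exp(x/2) + x^4/18 + 19*x^3/36 + 59*x^2/18


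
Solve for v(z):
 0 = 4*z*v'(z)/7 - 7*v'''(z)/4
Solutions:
 v(z) = C1 + Integral(C2*airyai(2*14^(1/3)*z/7) + C3*airybi(2*14^(1/3)*z/7), z)


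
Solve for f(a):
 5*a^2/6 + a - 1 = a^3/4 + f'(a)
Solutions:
 f(a) = C1 - a^4/16 + 5*a^3/18 + a^2/2 - a


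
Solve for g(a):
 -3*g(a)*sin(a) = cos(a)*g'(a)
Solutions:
 g(a) = C1*cos(a)^3


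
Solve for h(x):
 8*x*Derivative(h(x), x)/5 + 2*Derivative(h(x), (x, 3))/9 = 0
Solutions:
 h(x) = C1 + Integral(C2*airyai(-30^(2/3)*x/5) + C3*airybi(-30^(2/3)*x/5), x)


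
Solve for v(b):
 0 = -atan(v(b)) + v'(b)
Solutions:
 Integral(1/atan(_y), (_y, v(b))) = C1 + b


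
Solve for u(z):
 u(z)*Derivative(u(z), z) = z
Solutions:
 u(z) = -sqrt(C1 + z^2)
 u(z) = sqrt(C1 + z^2)


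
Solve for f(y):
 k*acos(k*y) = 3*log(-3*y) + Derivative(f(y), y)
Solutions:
 f(y) = C1 + k*Piecewise((y*acos(k*y) - sqrt(-k^2*y^2 + 1)/k, Ne(k, 0)), (pi*y/2, True)) - 3*y*log(-y) - 3*y*log(3) + 3*y


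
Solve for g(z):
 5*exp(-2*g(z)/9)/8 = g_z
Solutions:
 g(z) = 9*log(-sqrt(C1 + 5*z)) - 9*log(6)
 g(z) = 9*log(C1 + 5*z)/2 - 9*log(6)


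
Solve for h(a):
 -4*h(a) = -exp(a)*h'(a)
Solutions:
 h(a) = C1*exp(-4*exp(-a))


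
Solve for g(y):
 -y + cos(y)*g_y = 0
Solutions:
 g(y) = C1 + Integral(y/cos(y), y)


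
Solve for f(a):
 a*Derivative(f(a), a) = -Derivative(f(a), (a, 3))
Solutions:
 f(a) = C1 + Integral(C2*airyai(-a) + C3*airybi(-a), a)


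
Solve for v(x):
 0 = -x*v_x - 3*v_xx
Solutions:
 v(x) = C1 + C2*erf(sqrt(6)*x/6)


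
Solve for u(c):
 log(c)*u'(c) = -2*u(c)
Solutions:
 u(c) = C1*exp(-2*li(c))


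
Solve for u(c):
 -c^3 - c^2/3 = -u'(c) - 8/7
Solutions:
 u(c) = C1 + c^4/4 + c^3/9 - 8*c/7


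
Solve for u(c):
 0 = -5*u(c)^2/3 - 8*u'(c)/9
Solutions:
 u(c) = 8/(C1 + 15*c)


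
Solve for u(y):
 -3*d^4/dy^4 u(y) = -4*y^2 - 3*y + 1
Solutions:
 u(y) = C1 + C2*y + C3*y^2 + C4*y^3 + y^6/270 + y^5/120 - y^4/72


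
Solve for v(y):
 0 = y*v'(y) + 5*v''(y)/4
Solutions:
 v(y) = C1 + C2*erf(sqrt(10)*y/5)


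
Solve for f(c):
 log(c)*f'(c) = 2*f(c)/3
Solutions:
 f(c) = C1*exp(2*li(c)/3)


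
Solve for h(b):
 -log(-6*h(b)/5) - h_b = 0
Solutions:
 Integral(1/(log(-_y) - log(5) + log(6)), (_y, h(b))) = C1 - b


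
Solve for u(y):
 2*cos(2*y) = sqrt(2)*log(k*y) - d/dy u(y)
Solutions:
 u(y) = C1 + sqrt(2)*y*(log(k*y) - 1) - sin(2*y)


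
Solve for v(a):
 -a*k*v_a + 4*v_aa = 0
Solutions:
 v(a) = Piecewise((-sqrt(2)*sqrt(pi)*C1*erf(sqrt(2)*a*sqrt(-k)/4)/sqrt(-k) - C2, (k > 0) | (k < 0)), (-C1*a - C2, True))


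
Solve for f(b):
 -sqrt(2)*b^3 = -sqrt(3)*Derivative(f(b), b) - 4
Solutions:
 f(b) = C1 + sqrt(6)*b^4/12 - 4*sqrt(3)*b/3


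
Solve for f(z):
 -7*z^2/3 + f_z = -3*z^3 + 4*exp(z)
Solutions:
 f(z) = C1 - 3*z^4/4 + 7*z^3/9 + 4*exp(z)


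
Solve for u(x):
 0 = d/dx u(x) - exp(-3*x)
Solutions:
 u(x) = C1 - exp(-3*x)/3


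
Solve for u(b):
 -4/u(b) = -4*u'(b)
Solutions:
 u(b) = -sqrt(C1 + 2*b)
 u(b) = sqrt(C1 + 2*b)


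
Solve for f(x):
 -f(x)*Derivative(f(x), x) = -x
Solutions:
 f(x) = -sqrt(C1 + x^2)
 f(x) = sqrt(C1 + x^2)


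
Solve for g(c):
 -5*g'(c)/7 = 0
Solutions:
 g(c) = C1


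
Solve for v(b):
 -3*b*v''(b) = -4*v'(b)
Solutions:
 v(b) = C1 + C2*b^(7/3)


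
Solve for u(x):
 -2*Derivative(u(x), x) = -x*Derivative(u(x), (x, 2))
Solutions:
 u(x) = C1 + C2*x^3


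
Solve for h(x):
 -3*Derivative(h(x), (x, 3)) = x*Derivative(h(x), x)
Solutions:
 h(x) = C1 + Integral(C2*airyai(-3^(2/3)*x/3) + C3*airybi(-3^(2/3)*x/3), x)


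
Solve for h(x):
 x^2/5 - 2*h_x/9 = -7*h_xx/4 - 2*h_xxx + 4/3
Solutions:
 h(x) = C1 + C2*exp(x*(-21 + sqrt(697))/48) + C3*exp(-x*(21 + sqrt(697))/48) + 3*x^3/10 + 567*x^2/80 + 7797*x/64


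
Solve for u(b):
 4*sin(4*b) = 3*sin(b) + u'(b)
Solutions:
 u(b) = C1 + 3*cos(b) - cos(4*b)


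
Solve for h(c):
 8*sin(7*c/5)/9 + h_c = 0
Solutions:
 h(c) = C1 + 40*cos(7*c/5)/63


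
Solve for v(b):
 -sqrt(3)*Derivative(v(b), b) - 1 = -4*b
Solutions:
 v(b) = C1 + 2*sqrt(3)*b^2/3 - sqrt(3)*b/3


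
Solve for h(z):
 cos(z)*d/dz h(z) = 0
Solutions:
 h(z) = C1


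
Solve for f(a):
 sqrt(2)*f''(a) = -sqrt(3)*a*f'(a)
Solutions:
 f(a) = C1 + C2*erf(6^(1/4)*a/2)


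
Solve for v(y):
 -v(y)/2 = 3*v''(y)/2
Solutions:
 v(y) = C1*sin(sqrt(3)*y/3) + C2*cos(sqrt(3)*y/3)


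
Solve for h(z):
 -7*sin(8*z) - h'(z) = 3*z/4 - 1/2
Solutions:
 h(z) = C1 - 3*z^2/8 + z/2 + 7*cos(8*z)/8


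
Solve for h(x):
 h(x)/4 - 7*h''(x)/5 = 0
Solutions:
 h(x) = C1*exp(-sqrt(35)*x/14) + C2*exp(sqrt(35)*x/14)


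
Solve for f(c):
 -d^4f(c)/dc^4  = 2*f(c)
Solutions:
 f(c) = (C1*sin(2^(3/4)*c/2) + C2*cos(2^(3/4)*c/2))*exp(-2^(3/4)*c/2) + (C3*sin(2^(3/4)*c/2) + C4*cos(2^(3/4)*c/2))*exp(2^(3/4)*c/2)


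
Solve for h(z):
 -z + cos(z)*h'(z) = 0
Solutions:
 h(z) = C1 + Integral(z/cos(z), z)


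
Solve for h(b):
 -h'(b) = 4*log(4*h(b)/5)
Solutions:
 Integral(1/(log(_y) - log(5) + 2*log(2)), (_y, h(b)))/4 = C1 - b


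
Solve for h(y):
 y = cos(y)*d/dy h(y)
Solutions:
 h(y) = C1 + Integral(y/cos(y), y)


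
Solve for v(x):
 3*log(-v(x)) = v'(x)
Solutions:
 -li(-v(x)) = C1 + 3*x


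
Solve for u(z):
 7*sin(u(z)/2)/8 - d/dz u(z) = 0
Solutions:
 -7*z/8 + log(cos(u(z)/2) - 1) - log(cos(u(z)/2) + 1) = C1


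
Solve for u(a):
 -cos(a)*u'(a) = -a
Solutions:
 u(a) = C1 + Integral(a/cos(a), a)


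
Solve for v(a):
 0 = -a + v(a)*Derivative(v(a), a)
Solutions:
 v(a) = -sqrt(C1 + a^2)
 v(a) = sqrt(C1 + a^2)


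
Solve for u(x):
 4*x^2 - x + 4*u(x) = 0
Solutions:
 u(x) = x*(1/4 - x)


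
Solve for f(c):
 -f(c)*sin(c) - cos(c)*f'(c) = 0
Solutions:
 f(c) = C1*cos(c)


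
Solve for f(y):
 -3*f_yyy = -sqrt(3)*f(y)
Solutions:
 f(y) = C3*exp(3^(5/6)*y/3) + (C1*sin(3^(1/3)*y/2) + C2*cos(3^(1/3)*y/2))*exp(-3^(5/6)*y/6)


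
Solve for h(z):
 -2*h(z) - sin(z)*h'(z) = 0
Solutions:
 h(z) = C1*(cos(z) + 1)/(cos(z) - 1)


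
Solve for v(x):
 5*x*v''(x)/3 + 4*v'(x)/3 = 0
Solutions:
 v(x) = C1 + C2*x^(1/5)


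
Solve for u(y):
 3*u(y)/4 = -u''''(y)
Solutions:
 u(y) = (C1*sin(3^(1/4)*y/2) + C2*cos(3^(1/4)*y/2))*exp(-3^(1/4)*y/2) + (C3*sin(3^(1/4)*y/2) + C4*cos(3^(1/4)*y/2))*exp(3^(1/4)*y/2)


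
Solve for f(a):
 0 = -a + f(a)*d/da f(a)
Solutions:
 f(a) = -sqrt(C1 + a^2)
 f(a) = sqrt(C1 + a^2)


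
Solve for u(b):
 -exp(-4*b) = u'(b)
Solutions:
 u(b) = C1 + exp(-4*b)/4


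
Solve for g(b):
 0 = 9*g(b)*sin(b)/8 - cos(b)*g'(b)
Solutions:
 g(b) = C1/cos(b)^(9/8)


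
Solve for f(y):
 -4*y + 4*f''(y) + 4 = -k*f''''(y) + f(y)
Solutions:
 f(y) = C1*exp(-y*sqrt((-sqrt(k + 4) - 2)/k)) + C2*exp(y*sqrt((-sqrt(k + 4) - 2)/k)) + C3*exp(-y*sqrt((sqrt(k + 4) - 2)/k)) + C4*exp(y*sqrt((sqrt(k + 4) - 2)/k)) - 4*y + 4


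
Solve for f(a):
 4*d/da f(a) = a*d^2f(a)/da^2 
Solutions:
 f(a) = C1 + C2*a^5


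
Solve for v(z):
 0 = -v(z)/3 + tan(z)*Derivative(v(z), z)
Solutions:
 v(z) = C1*sin(z)^(1/3)


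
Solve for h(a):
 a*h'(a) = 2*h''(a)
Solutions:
 h(a) = C1 + C2*erfi(a/2)


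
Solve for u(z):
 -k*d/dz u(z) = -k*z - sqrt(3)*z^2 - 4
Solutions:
 u(z) = C1 + z^2/2 + sqrt(3)*z^3/(3*k) + 4*z/k


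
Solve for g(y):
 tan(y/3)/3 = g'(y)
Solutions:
 g(y) = C1 - log(cos(y/3))


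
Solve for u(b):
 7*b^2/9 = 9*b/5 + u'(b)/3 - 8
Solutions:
 u(b) = C1 + 7*b^3/9 - 27*b^2/10 + 24*b


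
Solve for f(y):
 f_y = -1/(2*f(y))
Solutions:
 f(y) = -sqrt(C1 - y)
 f(y) = sqrt(C1 - y)


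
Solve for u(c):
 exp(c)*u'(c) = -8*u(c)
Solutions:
 u(c) = C1*exp(8*exp(-c))


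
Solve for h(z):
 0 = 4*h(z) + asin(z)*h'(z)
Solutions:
 h(z) = C1*exp(-4*Integral(1/asin(z), z))


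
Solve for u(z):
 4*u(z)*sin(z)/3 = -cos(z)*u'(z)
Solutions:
 u(z) = C1*cos(z)^(4/3)


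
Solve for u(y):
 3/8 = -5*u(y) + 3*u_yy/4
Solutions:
 u(y) = C1*exp(-2*sqrt(15)*y/3) + C2*exp(2*sqrt(15)*y/3) - 3/40


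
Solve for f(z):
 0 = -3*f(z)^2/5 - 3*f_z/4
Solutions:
 f(z) = 5/(C1 + 4*z)


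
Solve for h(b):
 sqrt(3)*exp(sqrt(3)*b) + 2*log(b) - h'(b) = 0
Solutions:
 h(b) = C1 + 2*b*log(b) - 2*b + exp(sqrt(3)*b)


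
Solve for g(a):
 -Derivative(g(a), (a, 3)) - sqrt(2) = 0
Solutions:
 g(a) = C1 + C2*a + C3*a^2 - sqrt(2)*a^3/6


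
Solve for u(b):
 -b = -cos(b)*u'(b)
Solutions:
 u(b) = C1 + Integral(b/cos(b), b)


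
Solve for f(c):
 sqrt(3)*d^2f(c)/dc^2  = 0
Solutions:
 f(c) = C1 + C2*c


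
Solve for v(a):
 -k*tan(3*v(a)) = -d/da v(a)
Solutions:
 v(a) = -asin(C1*exp(3*a*k))/3 + pi/3
 v(a) = asin(C1*exp(3*a*k))/3


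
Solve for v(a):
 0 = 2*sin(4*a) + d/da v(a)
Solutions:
 v(a) = C1 + cos(4*a)/2


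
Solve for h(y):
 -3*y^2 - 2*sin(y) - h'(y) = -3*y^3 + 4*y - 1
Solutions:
 h(y) = C1 + 3*y^4/4 - y^3 - 2*y^2 + y + 2*cos(y)


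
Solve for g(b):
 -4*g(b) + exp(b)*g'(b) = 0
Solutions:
 g(b) = C1*exp(-4*exp(-b))


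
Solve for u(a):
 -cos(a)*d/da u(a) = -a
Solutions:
 u(a) = C1 + Integral(a/cos(a), a)


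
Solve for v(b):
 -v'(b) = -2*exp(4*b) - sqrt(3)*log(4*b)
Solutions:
 v(b) = C1 + sqrt(3)*b*log(b) + sqrt(3)*b*(-1 + 2*log(2)) + exp(4*b)/2


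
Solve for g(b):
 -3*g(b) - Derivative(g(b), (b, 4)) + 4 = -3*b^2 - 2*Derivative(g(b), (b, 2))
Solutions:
 g(b) = b^2 + (C1*sin(3^(1/4)*b*sin(atan(sqrt(2))/2)) + C2*cos(3^(1/4)*b*sin(atan(sqrt(2))/2)))*exp(-3^(1/4)*b*cos(atan(sqrt(2))/2)) + (C3*sin(3^(1/4)*b*sin(atan(sqrt(2))/2)) + C4*cos(3^(1/4)*b*sin(atan(sqrt(2))/2)))*exp(3^(1/4)*b*cos(atan(sqrt(2))/2)) + 8/3


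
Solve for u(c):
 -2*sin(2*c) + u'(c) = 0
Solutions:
 u(c) = C1 - cos(2*c)


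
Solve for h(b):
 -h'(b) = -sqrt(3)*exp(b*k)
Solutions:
 h(b) = C1 + sqrt(3)*exp(b*k)/k


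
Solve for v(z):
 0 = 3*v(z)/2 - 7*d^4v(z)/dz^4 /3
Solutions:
 v(z) = C1*exp(-14^(3/4)*sqrt(3)*z/14) + C2*exp(14^(3/4)*sqrt(3)*z/14) + C3*sin(14^(3/4)*sqrt(3)*z/14) + C4*cos(14^(3/4)*sqrt(3)*z/14)


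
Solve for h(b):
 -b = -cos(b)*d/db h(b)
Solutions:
 h(b) = C1 + Integral(b/cos(b), b)


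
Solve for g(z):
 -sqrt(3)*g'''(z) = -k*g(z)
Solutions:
 g(z) = C1*exp(3^(5/6)*k^(1/3)*z/3) + C2*exp(k^(1/3)*z*(-3^(5/6) + 3*3^(1/3)*I)/6) + C3*exp(-k^(1/3)*z*(3^(5/6) + 3*3^(1/3)*I)/6)


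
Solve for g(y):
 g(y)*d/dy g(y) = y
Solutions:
 g(y) = -sqrt(C1 + y^2)
 g(y) = sqrt(C1 + y^2)


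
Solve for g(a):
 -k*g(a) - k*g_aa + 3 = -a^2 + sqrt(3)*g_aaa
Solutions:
 g(a) = C1*exp(a*(-24*2^(1/3)*k^2/((-sqrt(3) + 3*I)*(2*k^3 + 81*k + sqrt(k^2*(-4*k^4 + (2*k^2 + 81)^2)))^(1/3)) - 4*sqrt(3)*k + 2^(2/3)*sqrt(3)*(2*k^3 + 81*k + sqrt(k^2*(-4*k^4 + (2*k^2 + 81)^2)))^(1/3) - 3*2^(2/3)*I*(2*k^3 + 81*k + sqrt(k^2*(-4*k^4 + (2*k^2 + 81)^2)))^(1/3))/36) + C2*exp(a*(24*2^(1/3)*k^2/((sqrt(3) + 3*I)*(2*k^3 + 81*k + sqrt(k^2*(-4*k^4 + (2*k^2 + 81)^2)))^(1/3)) - 4*sqrt(3)*k + 2^(2/3)*sqrt(3)*(2*k^3 + 81*k + sqrt(k^2*(-4*k^4 + (2*k^2 + 81)^2)))^(1/3) + 3*2^(2/3)*I*(2*k^3 + 81*k + sqrt(k^2*(-4*k^4 + (2*k^2 + 81)^2)))^(1/3))/36) + C3*exp(-sqrt(3)*a*(2*2^(1/3)*k^2/(2*k^3 + 81*k + sqrt(k^2*(-4*k^4 + (2*k^2 + 81)^2)))^(1/3) + 2*k + 2^(2/3)*(2*k^3 + 81*k + sqrt(k^2*(-4*k^4 + (2*k^2 + 81)^2)))^(1/3))/18) + a^2/k + 1/k


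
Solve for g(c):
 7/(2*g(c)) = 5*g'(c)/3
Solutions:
 g(c) = -sqrt(C1 + 105*c)/5
 g(c) = sqrt(C1 + 105*c)/5


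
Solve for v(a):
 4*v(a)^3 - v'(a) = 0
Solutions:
 v(a) = -sqrt(2)*sqrt(-1/(C1 + 4*a))/2
 v(a) = sqrt(2)*sqrt(-1/(C1 + 4*a))/2


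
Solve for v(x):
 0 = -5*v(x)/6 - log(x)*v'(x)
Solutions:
 v(x) = C1*exp(-5*li(x)/6)


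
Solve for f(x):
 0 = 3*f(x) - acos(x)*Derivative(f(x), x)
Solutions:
 f(x) = C1*exp(3*Integral(1/acos(x), x))


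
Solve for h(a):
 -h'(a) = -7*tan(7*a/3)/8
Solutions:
 h(a) = C1 - 3*log(cos(7*a/3))/8


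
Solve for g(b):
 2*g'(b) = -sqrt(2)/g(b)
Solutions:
 g(b) = -sqrt(C1 - sqrt(2)*b)
 g(b) = sqrt(C1 - sqrt(2)*b)


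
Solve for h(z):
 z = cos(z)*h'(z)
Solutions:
 h(z) = C1 + Integral(z/cos(z), z)


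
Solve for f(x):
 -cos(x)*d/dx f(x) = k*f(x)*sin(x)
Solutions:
 f(x) = C1*exp(k*log(cos(x)))


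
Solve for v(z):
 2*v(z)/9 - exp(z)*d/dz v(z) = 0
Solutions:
 v(z) = C1*exp(-2*exp(-z)/9)


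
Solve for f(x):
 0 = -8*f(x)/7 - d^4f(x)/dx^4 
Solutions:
 f(x) = (C1*sin(2^(1/4)*7^(3/4)*x/7) + C2*cos(2^(1/4)*7^(3/4)*x/7))*exp(-2^(1/4)*7^(3/4)*x/7) + (C3*sin(2^(1/4)*7^(3/4)*x/7) + C4*cos(2^(1/4)*7^(3/4)*x/7))*exp(2^(1/4)*7^(3/4)*x/7)


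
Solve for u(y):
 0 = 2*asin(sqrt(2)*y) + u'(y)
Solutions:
 u(y) = C1 - 2*y*asin(sqrt(2)*y) - sqrt(2)*sqrt(1 - 2*y^2)


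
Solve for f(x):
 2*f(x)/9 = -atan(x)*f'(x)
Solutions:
 f(x) = C1*exp(-2*Integral(1/atan(x), x)/9)


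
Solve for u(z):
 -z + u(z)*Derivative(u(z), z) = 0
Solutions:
 u(z) = -sqrt(C1 + z^2)
 u(z) = sqrt(C1 + z^2)


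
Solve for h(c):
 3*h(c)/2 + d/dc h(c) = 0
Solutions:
 h(c) = C1*exp(-3*c/2)


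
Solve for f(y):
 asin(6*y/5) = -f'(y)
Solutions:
 f(y) = C1 - y*asin(6*y/5) - sqrt(25 - 36*y^2)/6


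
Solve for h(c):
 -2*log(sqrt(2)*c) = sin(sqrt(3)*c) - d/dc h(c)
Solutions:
 h(c) = C1 + 2*c*log(c) - 2*c + c*log(2) - sqrt(3)*cos(sqrt(3)*c)/3


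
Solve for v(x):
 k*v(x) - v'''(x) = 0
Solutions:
 v(x) = C1*exp(k^(1/3)*x) + C2*exp(k^(1/3)*x*(-1 + sqrt(3)*I)/2) + C3*exp(-k^(1/3)*x*(1 + sqrt(3)*I)/2)


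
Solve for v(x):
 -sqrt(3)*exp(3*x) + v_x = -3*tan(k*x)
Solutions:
 v(x) = C1 - 3*Piecewise((-log(cos(k*x))/k, Ne(k, 0)), (0, True)) + sqrt(3)*exp(3*x)/3


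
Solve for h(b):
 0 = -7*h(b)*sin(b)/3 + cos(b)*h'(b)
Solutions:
 h(b) = C1/cos(b)^(7/3)


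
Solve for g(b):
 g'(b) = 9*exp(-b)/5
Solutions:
 g(b) = C1 - 9*exp(-b)/5


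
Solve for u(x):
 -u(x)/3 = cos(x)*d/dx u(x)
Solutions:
 u(x) = C1*(sin(x) - 1)^(1/6)/(sin(x) + 1)^(1/6)


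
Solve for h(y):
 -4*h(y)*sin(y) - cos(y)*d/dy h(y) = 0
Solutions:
 h(y) = C1*cos(y)^4


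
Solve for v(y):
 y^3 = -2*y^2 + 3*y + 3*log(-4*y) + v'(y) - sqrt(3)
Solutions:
 v(y) = C1 + y^4/4 + 2*y^3/3 - 3*y^2/2 - 3*y*log(-y) + y*(-6*log(2) + sqrt(3) + 3)


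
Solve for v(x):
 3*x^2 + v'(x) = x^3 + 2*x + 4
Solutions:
 v(x) = C1 + x^4/4 - x^3 + x^2 + 4*x


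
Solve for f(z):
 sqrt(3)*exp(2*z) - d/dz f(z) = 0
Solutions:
 f(z) = C1 + sqrt(3)*exp(2*z)/2


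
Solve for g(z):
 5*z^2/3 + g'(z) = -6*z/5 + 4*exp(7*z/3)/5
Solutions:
 g(z) = C1 - 5*z^3/9 - 3*z^2/5 + 12*exp(7*z/3)/35


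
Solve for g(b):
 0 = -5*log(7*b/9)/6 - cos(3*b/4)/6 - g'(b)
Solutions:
 g(b) = C1 - 5*b*log(b)/6 - 5*b*log(7)/6 + 5*b/6 + 5*b*log(3)/3 - 2*sin(3*b/4)/9


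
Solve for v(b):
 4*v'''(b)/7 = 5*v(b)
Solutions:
 v(b) = C3*exp(70^(1/3)*b/2) + (C1*sin(sqrt(3)*70^(1/3)*b/4) + C2*cos(sqrt(3)*70^(1/3)*b/4))*exp(-70^(1/3)*b/4)


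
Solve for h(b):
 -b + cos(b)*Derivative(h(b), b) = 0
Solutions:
 h(b) = C1 + Integral(b/cos(b), b)


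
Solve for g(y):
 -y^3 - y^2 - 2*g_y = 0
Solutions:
 g(y) = C1 - y^4/8 - y^3/6


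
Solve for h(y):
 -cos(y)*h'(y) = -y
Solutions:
 h(y) = C1 + Integral(y/cos(y), y)


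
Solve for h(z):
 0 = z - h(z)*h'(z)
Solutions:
 h(z) = -sqrt(C1 + z^2)
 h(z) = sqrt(C1 + z^2)


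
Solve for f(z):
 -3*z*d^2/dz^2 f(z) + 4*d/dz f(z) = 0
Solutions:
 f(z) = C1 + C2*z^(7/3)


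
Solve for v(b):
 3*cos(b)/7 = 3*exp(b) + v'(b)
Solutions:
 v(b) = C1 - 3*exp(b) + 3*sin(b)/7


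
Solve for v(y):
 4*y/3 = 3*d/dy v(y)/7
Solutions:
 v(y) = C1 + 14*y^2/9


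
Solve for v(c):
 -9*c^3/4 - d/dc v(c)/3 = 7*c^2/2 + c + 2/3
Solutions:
 v(c) = C1 - 27*c^4/16 - 7*c^3/2 - 3*c^2/2 - 2*c


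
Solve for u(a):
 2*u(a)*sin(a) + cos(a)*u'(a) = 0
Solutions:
 u(a) = C1*cos(a)^2


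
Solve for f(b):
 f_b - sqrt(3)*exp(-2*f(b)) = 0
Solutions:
 f(b) = log(-sqrt(C1 + 2*sqrt(3)*b))
 f(b) = log(C1 + 2*sqrt(3)*b)/2


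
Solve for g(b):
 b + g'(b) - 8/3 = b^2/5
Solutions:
 g(b) = C1 + b^3/15 - b^2/2 + 8*b/3


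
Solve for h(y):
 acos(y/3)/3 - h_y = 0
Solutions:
 h(y) = C1 + y*acos(y/3)/3 - sqrt(9 - y^2)/3


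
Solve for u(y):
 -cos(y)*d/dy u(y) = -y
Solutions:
 u(y) = C1 + Integral(y/cos(y), y)


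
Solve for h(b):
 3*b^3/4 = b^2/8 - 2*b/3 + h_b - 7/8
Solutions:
 h(b) = C1 + 3*b^4/16 - b^3/24 + b^2/3 + 7*b/8


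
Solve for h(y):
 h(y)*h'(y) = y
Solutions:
 h(y) = -sqrt(C1 + y^2)
 h(y) = sqrt(C1 + y^2)


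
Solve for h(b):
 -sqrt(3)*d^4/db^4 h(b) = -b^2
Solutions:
 h(b) = C1 + C2*b + C3*b^2 + C4*b^3 + sqrt(3)*b^6/1080


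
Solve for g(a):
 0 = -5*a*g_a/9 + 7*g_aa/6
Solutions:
 g(a) = C1 + C2*erfi(sqrt(105)*a/21)


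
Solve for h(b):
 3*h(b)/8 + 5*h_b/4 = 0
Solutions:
 h(b) = C1*exp(-3*b/10)


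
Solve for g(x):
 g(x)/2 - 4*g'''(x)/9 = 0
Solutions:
 g(x) = C3*exp(3^(2/3)*x/2) + (C1*sin(3*3^(1/6)*x/4) + C2*cos(3*3^(1/6)*x/4))*exp(-3^(2/3)*x/4)


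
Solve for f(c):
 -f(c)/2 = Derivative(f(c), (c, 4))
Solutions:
 f(c) = (C1*sin(2^(1/4)*c/2) + C2*cos(2^(1/4)*c/2))*exp(-2^(1/4)*c/2) + (C3*sin(2^(1/4)*c/2) + C4*cos(2^(1/4)*c/2))*exp(2^(1/4)*c/2)


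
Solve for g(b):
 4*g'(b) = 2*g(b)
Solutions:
 g(b) = C1*exp(b/2)


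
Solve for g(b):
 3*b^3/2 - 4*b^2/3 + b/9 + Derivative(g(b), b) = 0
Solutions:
 g(b) = C1 - 3*b^4/8 + 4*b^3/9 - b^2/18


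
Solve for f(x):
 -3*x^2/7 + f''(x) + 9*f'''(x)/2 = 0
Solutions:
 f(x) = C1 + C2*x + C3*exp(-2*x/9) + x^4/28 - 9*x^3/14 + 243*x^2/28


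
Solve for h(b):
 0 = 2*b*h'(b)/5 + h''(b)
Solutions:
 h(b) = C1 + C2*erf(sqrt(5)*b/5)


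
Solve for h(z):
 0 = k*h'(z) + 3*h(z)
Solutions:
 h(z) = C1*exp(-3*z/k)


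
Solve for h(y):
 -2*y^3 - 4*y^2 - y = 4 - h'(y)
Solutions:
 h(y) = C1 + y^4/2 + 4*y^3/3 + y^2/2 + 4*y


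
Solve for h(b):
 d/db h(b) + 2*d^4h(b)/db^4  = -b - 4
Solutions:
 h(b) = C1 + C4*exp(-2^(2/3)*b/2) - b^2/2 - 4*b + (C2*sin(2^(2/3)*sqrt(3)*b/4) + C3*cos(2^(2/3)*sqrt(3)*b/4))*exp(2^(2/3)*b/4)


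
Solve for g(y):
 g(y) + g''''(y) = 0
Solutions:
 g(y) = (C1*sin(sqrt(2)*y/2) + C2*cos(sqrt(2)*y/2))*exp(-sqrt(2)*y/2) + (C3*sin(sqrt(2)*y/2) + C4*cos(sqrt(2)*y/2))*exp(sqrt(2)*y/2)


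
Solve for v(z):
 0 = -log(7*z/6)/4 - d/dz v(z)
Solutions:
 v(z) = C1 - z*log(z)/4 - z*log(7)/4 + z/4 + z*log(6)/4


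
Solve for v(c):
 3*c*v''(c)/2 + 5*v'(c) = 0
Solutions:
 v(c) = C1 + C2/c^(7/3)


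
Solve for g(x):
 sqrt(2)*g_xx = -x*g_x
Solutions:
 g(x) = C1 + C2*erf(2^(1/4)*x/2)


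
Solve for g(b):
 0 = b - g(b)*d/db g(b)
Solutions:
 g(b) = -sqrt(C1 + b^2)
 g(b) = sqrt(C1 + b^2)


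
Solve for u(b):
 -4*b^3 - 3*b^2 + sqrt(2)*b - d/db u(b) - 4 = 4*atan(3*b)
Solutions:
 u(b) = C1 - b^4 - b^3 + sqrt(2)*b^2/2 - 4*b*atan(3*b) - 4*b + 2*log(9*b^2 + 1)/3


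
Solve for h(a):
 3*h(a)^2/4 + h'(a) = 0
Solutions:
 h(a) = 4/(C1 + 3*a)


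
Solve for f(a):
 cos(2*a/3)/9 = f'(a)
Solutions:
 f(a) = C1 + sin(2*a/3)/6


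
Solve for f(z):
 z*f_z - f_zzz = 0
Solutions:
 f(z) = C1 + Integral(C2*airyai(z) + C3*airybi(z), z)


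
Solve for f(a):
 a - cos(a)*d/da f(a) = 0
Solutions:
 f(a) = C1 + Integral(a/cos(a), a)


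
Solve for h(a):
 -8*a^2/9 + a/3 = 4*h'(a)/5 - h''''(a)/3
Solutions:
 h(a) = C1 + C4*exp(12^(1/3)*5^(2/3)*a/5) - 10*a^3/27 + 5*a^2/24 + (C2*sin(10^(2/3)*3^(5/6)*a/10) + C3*cos(10^(2/3)*3^(5/6)*a/10))*exp(-12^(1/3)*5^(2/3)*a/10)


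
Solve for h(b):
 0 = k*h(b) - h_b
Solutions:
 h(b) = C1*exp(b*k)


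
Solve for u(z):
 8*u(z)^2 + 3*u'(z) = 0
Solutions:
 u(z) = 3/(C1 + 8*z)


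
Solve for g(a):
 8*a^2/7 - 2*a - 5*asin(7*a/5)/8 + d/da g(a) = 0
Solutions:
 g(a) = C1 - 8*a^3/21 + a^2 + 5*a*asin(7*a/5)/8 + 5*sqrt(25 - 49*a^2)/56


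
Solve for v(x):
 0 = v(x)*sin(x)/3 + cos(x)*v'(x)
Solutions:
 v(x) = C1*cos(x)^(1/3)


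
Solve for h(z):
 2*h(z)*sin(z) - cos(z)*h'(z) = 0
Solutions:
 h(z) = C1/cos(z)^2


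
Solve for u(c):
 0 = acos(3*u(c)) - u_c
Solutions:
 Integral(1/acos(3*_y), (_y, u(c))) = C1 + c


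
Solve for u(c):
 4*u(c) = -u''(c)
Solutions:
 u(c) = C1*sin(2*c) + C2*cos(2*c)


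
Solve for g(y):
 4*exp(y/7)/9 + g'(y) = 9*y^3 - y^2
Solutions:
 g(y) = C1 + 9*y^4/4 - y^3/3 - 28*exp(y/7)/9


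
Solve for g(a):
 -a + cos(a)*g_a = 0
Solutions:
 g(a) = C1 + Integral(a/cos(a), a)


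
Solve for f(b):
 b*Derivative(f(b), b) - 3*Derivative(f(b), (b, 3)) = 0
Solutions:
 f(b) = C1 + Integral(C2*airyai(3^(2/3)*b/3) + C3*airybi(3^(2/3)*b/3), b)


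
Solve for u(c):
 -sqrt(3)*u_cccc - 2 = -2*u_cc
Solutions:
 u(c) = C1 + C2*c + C3*exp(-sqrt(2)*3^(3/4)*c/3) + C4*exp(sqrt(2)*3^(3/4)*c/3) + c^2/2


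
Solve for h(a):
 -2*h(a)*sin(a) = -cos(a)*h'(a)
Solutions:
 h(a) = C1/cos(a)^2


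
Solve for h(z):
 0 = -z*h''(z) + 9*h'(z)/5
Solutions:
 h(z) = C1 + C2*z^(14/5)


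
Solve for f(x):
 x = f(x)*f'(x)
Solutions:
 f(x) = -sqrt(C1 + x^2)
 f(x) = sqrt(C1 + x^2)


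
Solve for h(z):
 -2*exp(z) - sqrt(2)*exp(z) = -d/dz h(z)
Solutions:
 h(z) = C1 + sqrt(2)*exp(z) + 2*exp(z)


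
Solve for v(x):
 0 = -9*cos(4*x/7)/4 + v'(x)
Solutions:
 v(x) = C1 + 63*sin(4*x/7)/16


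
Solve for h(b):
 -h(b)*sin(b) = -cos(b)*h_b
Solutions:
 h(b) = C1/cos(b)


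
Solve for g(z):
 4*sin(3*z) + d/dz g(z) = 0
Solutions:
 g(z) = C1 + 4*cos(3*z)/3


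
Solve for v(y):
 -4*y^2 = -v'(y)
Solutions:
 v(y) = C1 + 4*y^3/3


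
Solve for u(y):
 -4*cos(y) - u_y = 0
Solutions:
 u(y) = C1 - 4*sin(y)


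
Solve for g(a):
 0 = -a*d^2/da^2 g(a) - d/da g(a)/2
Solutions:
 g(a) = C1 + C2*sqrt(a)


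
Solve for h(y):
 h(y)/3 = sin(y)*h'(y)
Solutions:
 h(y) = C1*(cos(y) - 1)^(1/6)/(cos(y) + 1)^(1/6)


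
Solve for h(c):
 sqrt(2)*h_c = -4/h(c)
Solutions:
 h(c) = -sqrt(C1 - 4*sqrt(2)*c)
 h(c) = sqrt(C1 - 4*sqrt(2)*c)


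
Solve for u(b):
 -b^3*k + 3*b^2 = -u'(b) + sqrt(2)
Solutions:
 u(b) = C1 + b^4*k/4 - b^3 + sqrt(2)*b


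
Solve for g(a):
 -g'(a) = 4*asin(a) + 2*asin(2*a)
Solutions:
 g(a) = C1 - 4*a*asin(a) - 2*a*asin(2*a) - sqrt(1 - 4*a^2) - 4*sqrt(1 - a^2)


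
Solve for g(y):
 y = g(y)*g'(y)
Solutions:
 g(y) = -sqrt(C1 + y^2)
 g(y) = sqrt(C1 + y^2)


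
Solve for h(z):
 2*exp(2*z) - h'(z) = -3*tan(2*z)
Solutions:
 h(z) = C1 + exp(2*z) - 3*log(cos(2*z))/2


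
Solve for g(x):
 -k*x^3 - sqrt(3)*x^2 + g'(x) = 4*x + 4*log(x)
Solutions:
 g(x) = C1 + k*x^4/4 + sqrt(3)*x^3/3 + 2*x^2 + 4*x*log(x) - 4*x


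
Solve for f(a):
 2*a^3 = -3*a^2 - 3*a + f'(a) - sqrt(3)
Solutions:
 f(a) = C1 + a^4/2 + a^3 + 3*a^2/2 + sqrt(3)*a


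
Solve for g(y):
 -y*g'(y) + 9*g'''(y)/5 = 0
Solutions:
 g(y) = C1 + Integral(C2*airyai(15^(1/3)*y/3) + C3*airybi(15^(1/3)*y/3), y)


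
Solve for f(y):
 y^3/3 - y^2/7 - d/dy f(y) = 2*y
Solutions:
 f(y) = C1 + y^4/12 - y^3/21 - y^2


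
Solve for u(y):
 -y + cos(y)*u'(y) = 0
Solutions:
 u(y) = C1 + Integral(y/cos(y), y)


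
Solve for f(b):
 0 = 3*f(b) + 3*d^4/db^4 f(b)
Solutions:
 f(b) = (C1*sin(sqrt(2)*b/2) + C2*cos(sqrt(2)*b/2))*exp(-sqrt(2)*b/2) + (C3*sin(sqrt(2)*b/2) + C4*cos(sqrt(2)*b/2))*exp(sqrt(2)*b/2)


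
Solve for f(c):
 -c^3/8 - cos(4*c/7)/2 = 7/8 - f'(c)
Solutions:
 f(c) = C1 + c^4/32 + 7*c/8 + 7*sin(4*c/7)/8


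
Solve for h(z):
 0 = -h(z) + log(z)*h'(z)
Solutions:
 h(z) = C1*exp(li(z))


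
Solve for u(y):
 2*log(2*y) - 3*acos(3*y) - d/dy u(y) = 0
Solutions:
 u(y) = C1 + 2*y*log(y) - 3*y*acos(3*y) - 2*y + 2*y*log(2) + sqrt(1 - 9*y^2)


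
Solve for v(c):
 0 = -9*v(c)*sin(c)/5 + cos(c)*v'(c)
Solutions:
 v(c) = C1/cos(c)^(9/5)
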